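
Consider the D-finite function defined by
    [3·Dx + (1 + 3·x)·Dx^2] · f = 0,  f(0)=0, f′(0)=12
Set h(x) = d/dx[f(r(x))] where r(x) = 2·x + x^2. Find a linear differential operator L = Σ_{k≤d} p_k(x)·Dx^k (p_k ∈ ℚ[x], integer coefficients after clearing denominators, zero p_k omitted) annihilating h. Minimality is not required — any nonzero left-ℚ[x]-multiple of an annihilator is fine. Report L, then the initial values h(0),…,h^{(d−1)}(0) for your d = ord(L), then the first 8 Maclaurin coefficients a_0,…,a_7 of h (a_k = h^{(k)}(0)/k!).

L = (5 + 6·x + 3·x^2) + (1 + 7·x + 9·x^2 + 3·x^3)·Dx  (order 1).
h: a_k = 24, -120, 648, -3528, 19224, -104760, 570888, -3111048, …
ICs: h(0) = 24.

f: a_k = 0, 12, -18, 36, -81, 972/5, -486, 8748/7, …
Substitute x→r, Dx→(1/r')Dx; clear ⇒ L₀.
h₀' ⇒ L via d/dx closure of L₀.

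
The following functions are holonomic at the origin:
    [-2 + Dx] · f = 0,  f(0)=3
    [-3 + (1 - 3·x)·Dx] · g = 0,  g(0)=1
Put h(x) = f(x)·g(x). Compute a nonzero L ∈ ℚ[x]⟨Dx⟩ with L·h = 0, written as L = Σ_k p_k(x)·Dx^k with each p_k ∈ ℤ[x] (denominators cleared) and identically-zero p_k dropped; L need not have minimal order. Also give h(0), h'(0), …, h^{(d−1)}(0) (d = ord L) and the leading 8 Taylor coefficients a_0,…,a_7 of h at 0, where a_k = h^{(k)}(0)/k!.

f: a_k = 3, 6, 6, 4, 2, 4/5, 4/15, 8/105, …
g: a_k = 1, 3, 9, 27, 81, 243, 729, 2187, …
Product ⇒ symmetric product L₀, ord ≤ 1.
L = (5 - 6·x) + (-1 + 3·x)·Dx  (order 1).
h: a_k = 3, 15, 51, 157, 473, 7099/5, 12779/3, 1341803/105, …
ICs: h(0) = 3.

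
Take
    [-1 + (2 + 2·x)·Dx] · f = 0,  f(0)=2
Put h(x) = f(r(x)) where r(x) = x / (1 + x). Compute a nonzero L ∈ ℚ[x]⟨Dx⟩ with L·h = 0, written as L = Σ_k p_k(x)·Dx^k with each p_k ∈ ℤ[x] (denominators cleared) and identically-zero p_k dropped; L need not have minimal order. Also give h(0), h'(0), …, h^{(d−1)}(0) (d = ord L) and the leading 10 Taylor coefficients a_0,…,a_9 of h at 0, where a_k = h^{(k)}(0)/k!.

L = -1 + (2 + 6·x + 4·x^2)·Dx  (order 1).
h: a_k = 2, 1, -5/4, 13/8, -141/64, 399/128, -2353/512, 7205/1024, -182461/16384, 594203/32768, …
ICs: h(0) = 2.

f: a_k = 2, 1, -1/4, 1/8, -5/64, 7/128, -21/512, 33/1024, -429/16384, 715/32768, …
Substitute x→r, Dx→(1/r')Dx; clear ⇒ L₀.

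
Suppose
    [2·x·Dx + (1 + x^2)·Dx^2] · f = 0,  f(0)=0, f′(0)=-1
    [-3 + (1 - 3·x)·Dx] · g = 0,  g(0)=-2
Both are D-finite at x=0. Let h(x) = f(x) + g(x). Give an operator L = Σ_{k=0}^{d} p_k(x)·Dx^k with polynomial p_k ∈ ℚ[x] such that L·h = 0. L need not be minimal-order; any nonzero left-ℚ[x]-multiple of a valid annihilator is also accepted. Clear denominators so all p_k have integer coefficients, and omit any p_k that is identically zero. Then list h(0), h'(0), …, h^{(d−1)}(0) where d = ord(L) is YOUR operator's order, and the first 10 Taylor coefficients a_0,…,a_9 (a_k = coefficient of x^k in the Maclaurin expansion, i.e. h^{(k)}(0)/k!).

L = (6 - 72·x - 18·x^2)·Dx + (-28 + 6·x - 60·x^2 - 18·x^3)·Dx^2 + (3 - 8·x - 8·x^3 - 3·x^4)·Dx^3  (order 3).
h: a_k = -2, -7, -18, -161/3, -162, -2431/5, -1458, -30617/7, -13122, -354295/9, …
ICs: h(0) = -2, h′(0) = -7, h′′(0) = -36.

f: a_k = 0, -1, 0, 1/3, 0, -1/5, 0, 1/7, 0, -1/9, …
g: a_k = -2, -6, -18, -54, -162, -486, -1458, -4374, -13122, -39366, …
h₀=f+g: left-lcm gives L₀, ord ≤ 3.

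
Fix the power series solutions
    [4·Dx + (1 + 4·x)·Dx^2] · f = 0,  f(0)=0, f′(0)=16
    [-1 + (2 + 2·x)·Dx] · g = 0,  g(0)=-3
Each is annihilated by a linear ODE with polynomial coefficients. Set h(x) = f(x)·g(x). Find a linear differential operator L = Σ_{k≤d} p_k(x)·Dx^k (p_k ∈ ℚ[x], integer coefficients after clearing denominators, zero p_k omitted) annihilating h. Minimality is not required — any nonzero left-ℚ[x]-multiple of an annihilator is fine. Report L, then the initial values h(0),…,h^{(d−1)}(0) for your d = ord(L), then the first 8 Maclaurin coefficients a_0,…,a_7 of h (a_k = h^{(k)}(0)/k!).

L = (-5 + 4·x) + (12 + 12·x)·Dx + (4 + 24·x + 36·x^2 + 16·x^3)·Dx^2  (order 2).
h: a_k = 0, -48, 72, -202, 625, -81349/40, 547691/80, -52913387/2240, …
ICs: h(0) = 0, h′(0) = -48.

f: a_k = 0, 16, -32, 256/3, -256, 4096/5, -8192/3, 65536/7, …
g: a_k = -3, -3/2, 3/8, -3/16, 15/128, -21/256, 63/1024, -99/2048, …
Product ⇒ symmetric product L₀, ord ≤ 2.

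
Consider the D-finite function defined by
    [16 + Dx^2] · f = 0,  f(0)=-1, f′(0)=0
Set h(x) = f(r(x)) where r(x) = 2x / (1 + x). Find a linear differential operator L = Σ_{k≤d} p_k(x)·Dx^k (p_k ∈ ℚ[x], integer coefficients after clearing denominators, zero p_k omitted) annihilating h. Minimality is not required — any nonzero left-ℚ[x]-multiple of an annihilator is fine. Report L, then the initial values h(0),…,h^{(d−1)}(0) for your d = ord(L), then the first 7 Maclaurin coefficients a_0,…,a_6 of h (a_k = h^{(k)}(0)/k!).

f: a_k = -1, 0, 8, 0, -32/3, 0, 256/45, …
Substitute x→r, Dx→(1/r')Dx; clear ⇒ L₀.
L = 64 + (2 + 6·x + 6·x^2 + 2·x^3)·Dx + (1 + 4·x + 6·x^2 + 4·x^3 + x^4)·Dx^2  (order 2).
h: a_k = -1, 0, 32, -64, -224/3, 1664/3, -53216/45, …
ICs: h(0) = -1, h′(0) = 0.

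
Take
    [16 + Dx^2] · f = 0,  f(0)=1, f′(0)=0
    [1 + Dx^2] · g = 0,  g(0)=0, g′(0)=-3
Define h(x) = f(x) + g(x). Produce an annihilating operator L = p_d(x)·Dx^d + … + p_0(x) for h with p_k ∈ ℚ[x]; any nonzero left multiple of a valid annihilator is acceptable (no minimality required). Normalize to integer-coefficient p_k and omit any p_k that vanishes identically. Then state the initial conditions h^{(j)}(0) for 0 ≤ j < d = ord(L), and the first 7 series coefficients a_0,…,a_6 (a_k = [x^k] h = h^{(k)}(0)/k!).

f: a_k = 1, 0, -8, 0, 32/3, 0, -256/45, …
g: a_k = 0, -3, 0, 1/2, 0, -1/40, 0, …
Weyl lclm of L_f,L_g ⇒ L₀ (ord ≤ 4).
L = 16 + 17·Dx^2 + Dx^4  (order 4).
h: a_k = 1, -3, -8, 1/2, 32/3, -1/40, -256/45, …
ICs: h(0) = 1, h′(0) = -3, h′′(0) = -16, h′′′(0) = 3.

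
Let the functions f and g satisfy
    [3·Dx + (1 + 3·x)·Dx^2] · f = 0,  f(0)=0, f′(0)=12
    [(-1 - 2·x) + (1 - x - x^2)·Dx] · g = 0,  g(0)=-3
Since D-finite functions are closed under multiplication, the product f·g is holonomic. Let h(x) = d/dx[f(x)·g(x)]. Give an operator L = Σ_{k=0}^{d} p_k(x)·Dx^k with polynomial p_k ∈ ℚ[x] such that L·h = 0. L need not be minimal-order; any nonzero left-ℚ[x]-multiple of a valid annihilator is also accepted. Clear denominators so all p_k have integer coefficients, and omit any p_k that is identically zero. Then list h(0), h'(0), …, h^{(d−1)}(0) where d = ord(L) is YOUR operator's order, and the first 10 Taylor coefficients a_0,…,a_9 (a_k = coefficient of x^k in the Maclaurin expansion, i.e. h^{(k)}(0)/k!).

f: a_k = 0, 12, -18, 36, -81, 972/5, -486, 8748/7, -6561/2, 8748, …
g: a_k = -3, -3, -6, -9, -15, -24, -39, -63, -102, -165, …
h₀=f·g: eliminate ⇒ L₀, order ≤ 2·1.
Derive L from L₀ (diff closure).
L = (102 + 270·x + 324·x^2) + (-3 + 93·x + 324·x^2 + 252·x^3)·Dx + (-5 - 22·x - 4·x^2 + 63·x^3 + 36·x^4)·Dx^2  (order 2).
h: a_k = -36, 36, -378, 540, -2871, 30564/5, -115659/5, 2115612/35, -2771091/14, 3949524/7, …
ICs: h(0) = -36, h′(0) = 36.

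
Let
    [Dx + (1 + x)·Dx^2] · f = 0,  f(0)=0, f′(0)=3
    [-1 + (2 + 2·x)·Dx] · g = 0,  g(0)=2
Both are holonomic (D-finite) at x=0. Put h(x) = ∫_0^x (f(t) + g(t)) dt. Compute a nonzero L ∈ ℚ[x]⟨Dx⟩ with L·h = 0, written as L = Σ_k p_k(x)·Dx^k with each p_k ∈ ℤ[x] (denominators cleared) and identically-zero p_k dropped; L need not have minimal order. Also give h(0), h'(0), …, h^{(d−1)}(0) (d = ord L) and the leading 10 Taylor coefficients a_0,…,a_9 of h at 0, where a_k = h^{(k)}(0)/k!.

L = Dx^2 + (5 + 5·x)·Dx^3 + (2 + 4·x + 2·x^2)·Dx^4  (order 4).
h: a_k = 0, 2, 2, -7/12, 9/32, -53/320, 419/3840, -277/3584, 3303/57344, -2191/49152, …
ICs: h(0) = 0, h′(0) = 2, h′′(0) = 4, h′′′(0) = -7/2.

f: a_k = 0, 3, -3/2, 1, -3/4, 3/5, -1/2, 3/7, -3/8, 1/3, …
g: a_k = 2, 1, -1/4, 1/8, -5/64, 7/128, -21/512, 33/1024, -429/16384, 715/32768, …
h₀=f+g: left-lcm gives L₀, ord ≤ 3.
Integrate: L := L₀·Dx.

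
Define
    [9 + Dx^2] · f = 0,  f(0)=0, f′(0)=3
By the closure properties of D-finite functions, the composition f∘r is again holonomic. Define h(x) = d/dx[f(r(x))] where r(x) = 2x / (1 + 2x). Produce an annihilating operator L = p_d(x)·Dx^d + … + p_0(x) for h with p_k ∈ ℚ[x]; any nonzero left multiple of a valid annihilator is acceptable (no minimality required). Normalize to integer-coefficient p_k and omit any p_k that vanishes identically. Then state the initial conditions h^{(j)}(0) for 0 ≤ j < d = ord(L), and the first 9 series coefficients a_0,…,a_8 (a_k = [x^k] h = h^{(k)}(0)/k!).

L = (60 + 96·x + 96·x^2) + (12 + 72·x + 144·x^2 + 96·x^3)·Dx + (1 + 8·x + 24·x^2 + 32·x^3 + 16·x^4)·Dx^2  (order 2).
h: a_k = 6, -24, -36, 672, -3516, 12240, -154824/5, 242304/5, 1073196/35, …
ICs: h(0) = 6, h′(0) = -24.

f: a_k = 0, 3, 0, -9/2, 0, 81/40, 0, -243/560, 0, …
f∘r: x↦r, Dx↦Dx/r' in L_f ⇒ L₀.
Differentiate: ansatz ord ≤ ord L₀ ⇒ L.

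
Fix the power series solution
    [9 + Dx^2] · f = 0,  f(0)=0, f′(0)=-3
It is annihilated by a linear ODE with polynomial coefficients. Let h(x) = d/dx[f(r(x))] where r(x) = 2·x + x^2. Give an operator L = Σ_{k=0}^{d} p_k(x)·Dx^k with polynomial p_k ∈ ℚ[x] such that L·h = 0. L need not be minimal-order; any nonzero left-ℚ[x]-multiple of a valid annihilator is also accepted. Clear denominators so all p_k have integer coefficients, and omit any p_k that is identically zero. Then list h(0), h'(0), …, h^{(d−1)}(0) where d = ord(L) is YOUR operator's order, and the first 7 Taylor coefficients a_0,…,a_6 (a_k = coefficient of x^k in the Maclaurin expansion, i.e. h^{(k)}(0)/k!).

L = (39 + 144·x + 216·x^2 + 144·x^3 + 36·x^4) + (-3 - 3·x)·Dx + (1 + 2·x + x^2)·Dx^2  (order 2).
h: a_k = -6, -6, 108, 216, -189, -945, -3726/5, …
ICs: h(0) = -6, h′(0) = -6.

f: a_k = 0, -3, 0, 9/2, 0, -81/40, 0, …
L₀ from L_f via x↦r, Dx↦r'^{-1}Dx.
Differentiate: ansatz ord ≤ ord L₀ ⇒ L.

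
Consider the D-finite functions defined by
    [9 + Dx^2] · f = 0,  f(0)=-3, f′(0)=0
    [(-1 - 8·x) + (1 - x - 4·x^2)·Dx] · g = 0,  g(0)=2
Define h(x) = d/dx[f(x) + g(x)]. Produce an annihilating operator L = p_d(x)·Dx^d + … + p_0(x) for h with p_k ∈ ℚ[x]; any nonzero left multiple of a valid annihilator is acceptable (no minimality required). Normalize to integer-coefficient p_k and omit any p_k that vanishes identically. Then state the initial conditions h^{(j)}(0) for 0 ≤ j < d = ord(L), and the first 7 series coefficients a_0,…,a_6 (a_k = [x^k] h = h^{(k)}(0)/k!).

f: a_k = -3, 0, 27/2, 0, -81/8, 0, 243/80, …
g: a_k = 2, 2, 10, 18, 58, 130, 362, …
L₀ := lclm(L_f,L_g); ord L₀ ≤ 2+1.
Derive L from L₀ (diff closure).
L = (2358 + 13068·x + 57006·x^2 + 38520·x^3 + 83520·x^4 + 31104·x^5 + 41472·x^6) + (-189 - 1413·x + 1251·x^2 + 4203·x^3 + 5580·x^4 + 11952·x^5 + 12096·x^6 + 13824·x^7)·Dx + (262 + 1452·x + 6334·x^2 + 4280·x^3 + 9280·x^4 + 3456·x^5 + 4608·x^6)·Dx^2 + (-21 - 157·x + 139·x^2 + 467·x^3 + 620·x^4 + 1328·x^5 + 1344·x^6 + 1536·x^7)·Dx^3  (order 3).
h: a_k = 2, 47, 54, 383/2, 650, 87609/40, 6174, …
ICs: h(0) = 2, h′(0) = 47, h′′(0) = 108.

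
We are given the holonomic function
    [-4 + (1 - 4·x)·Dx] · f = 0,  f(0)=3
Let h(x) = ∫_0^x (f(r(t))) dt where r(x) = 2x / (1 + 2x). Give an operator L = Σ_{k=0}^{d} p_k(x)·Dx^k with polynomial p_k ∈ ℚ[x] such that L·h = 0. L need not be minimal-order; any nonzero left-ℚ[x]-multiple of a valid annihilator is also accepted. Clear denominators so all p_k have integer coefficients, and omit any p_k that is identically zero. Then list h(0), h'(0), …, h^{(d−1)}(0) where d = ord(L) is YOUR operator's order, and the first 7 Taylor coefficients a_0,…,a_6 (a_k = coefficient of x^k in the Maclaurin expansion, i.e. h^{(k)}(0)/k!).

f: a_k = 3, 12, 48, 192, 768, 3072, 12288, …
Change of var in L_f (x↦r) gives L₀.
∫: right-multiply L₀ by Dx.
L = 8·Dx + (-1 + 4·x + 12·x^2)·Dx^2  (order 2).
h: a_k = 0, 3, 12, 48, 216, 5184/5, 5184, …
ICs: h(0) = 0, h′(0) = 3.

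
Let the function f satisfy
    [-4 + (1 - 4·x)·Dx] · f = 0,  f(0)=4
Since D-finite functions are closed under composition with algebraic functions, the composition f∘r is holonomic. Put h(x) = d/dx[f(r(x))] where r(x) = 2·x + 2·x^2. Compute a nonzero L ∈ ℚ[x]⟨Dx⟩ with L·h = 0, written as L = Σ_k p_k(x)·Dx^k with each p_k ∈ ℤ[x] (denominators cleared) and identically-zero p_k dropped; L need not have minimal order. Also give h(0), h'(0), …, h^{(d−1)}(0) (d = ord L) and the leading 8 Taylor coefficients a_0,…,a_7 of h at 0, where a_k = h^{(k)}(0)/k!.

f: a_k = 4, 16, 64, 256, 1024, 4096, 16384, 65536, …
Change of var in L_f (x↦r) gives L₀.
Derive L from L₀ (diff closure).
L = (18 + 48·x + 48·x^2) + (-1 + 6·x + 24·x^2 + 16·x^3)·Dx  (order 1).
h: a_k = 32, 576, 7680, 91136, 1013760, 10825728, 112394240, 1143078912, …
ICs: h(0) = 32.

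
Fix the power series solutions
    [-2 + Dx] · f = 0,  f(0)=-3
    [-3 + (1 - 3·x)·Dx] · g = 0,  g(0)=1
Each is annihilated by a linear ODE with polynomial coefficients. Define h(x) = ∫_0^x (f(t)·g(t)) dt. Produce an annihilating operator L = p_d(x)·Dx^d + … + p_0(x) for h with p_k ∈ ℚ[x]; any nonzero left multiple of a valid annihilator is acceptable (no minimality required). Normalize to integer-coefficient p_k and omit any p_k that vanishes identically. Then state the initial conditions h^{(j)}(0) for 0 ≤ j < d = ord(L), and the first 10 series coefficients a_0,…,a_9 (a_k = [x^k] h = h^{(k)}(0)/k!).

L = (5 - 6·x)·Dx + (-1 + 3·x)·Dx^2  (order 2).
h: a_k = 0, -3, -15/2, -17, -157/4, -473/5, -7099/30, -12779/21, -1341803/840, -4025411/945, …
ICs: h(0) = 0, h′(0) = -3.

f: a_k = -3, -6, -6, -4, -2, -4/5, -4/15, -8/105, -2/105, -4/945, …
g: a_k = 1, 3, 9, 27, 81, 243, 729, 2187, 6561, 19683, …
h₀=f·g: eliminate ⇒ L₀, order ≤ 1·1.
h=∫h₀ ⇒ L = L₀·Dx.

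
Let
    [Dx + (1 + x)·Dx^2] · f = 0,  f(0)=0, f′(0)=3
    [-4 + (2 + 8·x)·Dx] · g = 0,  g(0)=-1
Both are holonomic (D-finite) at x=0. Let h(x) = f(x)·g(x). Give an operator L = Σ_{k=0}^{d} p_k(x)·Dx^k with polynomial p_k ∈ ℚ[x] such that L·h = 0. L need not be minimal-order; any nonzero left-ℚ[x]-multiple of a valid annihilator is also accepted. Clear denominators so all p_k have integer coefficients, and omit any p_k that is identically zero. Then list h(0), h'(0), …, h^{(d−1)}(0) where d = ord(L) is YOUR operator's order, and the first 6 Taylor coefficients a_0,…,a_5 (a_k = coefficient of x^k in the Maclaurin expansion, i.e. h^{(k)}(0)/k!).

L = (10 + 4·x) + (-3 - 12·x)·Dx + (1 + 9·x + 24·x^2 + 16·x^3)·Dx^2  (order 2).
h: a_k = 0, -3, -9/2, 8, -65/4, 389/10, …
ICs: h(0) = 0, h′(0) = -3.

f: a_k = 0, 3, -3/2, 1, -3/4, 3/5, …
g: a_k = -1, -2, 2, -4, 10, -28, …
f·g: L₀ = L_f ⊗_s L_g, ord ≤ 2·1.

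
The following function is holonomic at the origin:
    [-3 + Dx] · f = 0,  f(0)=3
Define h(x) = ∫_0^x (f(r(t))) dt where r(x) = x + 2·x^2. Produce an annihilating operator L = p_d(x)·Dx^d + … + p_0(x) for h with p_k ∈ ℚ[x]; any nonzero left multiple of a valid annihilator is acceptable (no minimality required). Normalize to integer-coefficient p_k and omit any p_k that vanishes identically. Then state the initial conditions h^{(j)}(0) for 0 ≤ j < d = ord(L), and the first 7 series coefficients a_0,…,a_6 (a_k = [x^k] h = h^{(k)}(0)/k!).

f: a_k = 3, 9, 27/2, 27/2, 81/8, 243/40, 243/80, …
f∘r: x↦r, Dx↦Dx/r' in L_f ⇒ L₀.
h=∫₀ˣh₀: take L = L₀·Dx.
L = (-3 - 12·x)·Dx + Dx^2  (order 2).
h: a_k = 0, 3, 9/2, 21/2, 135/8, 1161/40, 3321/80, …
ICs: h(0) = 0, h′(0) = 3.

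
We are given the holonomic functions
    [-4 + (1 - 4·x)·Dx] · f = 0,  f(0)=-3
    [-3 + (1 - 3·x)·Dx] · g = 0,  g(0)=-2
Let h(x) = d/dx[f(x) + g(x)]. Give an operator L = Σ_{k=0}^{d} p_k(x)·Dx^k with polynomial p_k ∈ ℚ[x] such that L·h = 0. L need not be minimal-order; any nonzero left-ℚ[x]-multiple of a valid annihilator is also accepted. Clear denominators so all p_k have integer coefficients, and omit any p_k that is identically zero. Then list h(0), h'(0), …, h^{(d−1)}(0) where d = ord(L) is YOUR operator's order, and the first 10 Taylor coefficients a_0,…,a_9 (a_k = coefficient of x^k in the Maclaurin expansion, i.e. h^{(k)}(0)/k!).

L = 72 + (-21 + 72·x)·Dx + (1 - 7·x + 12·x^2)·Dx^2  (order 2).
h: a_k = -18, -132, -738, -3720, -17790, -82476, -374682, -1677840, -7432182, -32638260, …
ICs: h(0) = -18, h′(0) = -132.

f: a_k = -3, -12, -48, -192, -768, -3072, -12288, -49152, -196608, -786432, …
g: a_k = -2, -6, -18, -54, -162, -486, -1458, -4374, -13122, -39366, …
Sum ⇒ L₀ = lclm(L_f,L_g) in ℚ(x)⟨Dx⟩.
h₀' ⇒ L via d/dx closure of L₀.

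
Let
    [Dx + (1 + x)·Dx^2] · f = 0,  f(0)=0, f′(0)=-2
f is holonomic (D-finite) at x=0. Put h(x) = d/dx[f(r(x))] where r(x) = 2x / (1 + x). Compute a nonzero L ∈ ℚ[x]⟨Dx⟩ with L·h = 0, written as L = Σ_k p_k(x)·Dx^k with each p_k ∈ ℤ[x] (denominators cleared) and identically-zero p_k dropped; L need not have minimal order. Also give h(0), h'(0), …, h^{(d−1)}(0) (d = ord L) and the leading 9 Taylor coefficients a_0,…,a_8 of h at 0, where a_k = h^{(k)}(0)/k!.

L = (4 + 6·x) + (1 + 4·x + 3·x^2)·Dx  (order 1).
h: a_k = -4, 16, -52, 160, -484, 1456, -4372, 13120, -39364, …
ICs: h(0) = -4.

f: a_k = 0, -2, 1, -2/3, 1/2, -2/5, 1/3, -2/7, 1/4, …
Change of var in L_f (x↦r) gives L₀.
h₀' ⇒ L via d/dx closure of L₀.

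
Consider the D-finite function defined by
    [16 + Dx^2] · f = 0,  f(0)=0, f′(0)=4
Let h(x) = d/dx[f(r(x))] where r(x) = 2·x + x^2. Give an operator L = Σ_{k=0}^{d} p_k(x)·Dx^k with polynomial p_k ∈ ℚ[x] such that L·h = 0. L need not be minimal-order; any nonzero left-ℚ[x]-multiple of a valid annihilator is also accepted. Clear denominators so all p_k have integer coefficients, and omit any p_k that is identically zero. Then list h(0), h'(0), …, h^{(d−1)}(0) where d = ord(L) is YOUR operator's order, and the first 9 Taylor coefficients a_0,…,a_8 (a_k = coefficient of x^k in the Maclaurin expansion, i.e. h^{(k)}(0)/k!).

f: a_k = 0, 4, 0, -32/3, 0, 128/15, 0, -1024/315, 0, …
Substitute x→r, Dx→(1/r')Dx; clear ⇒ L₀.
h=h₀': d/dx-closure on L₀ ⇒ L.
L = (67 + 256·x + 384·x^2 + 256·x^3 + 64·x^4) + (-3 - 3·x)·Dx + (1 + 2·x + x^2)·Dx^2  (order 2).
h: a_k = 8, 8, -256, -512, 3136/3, 4032, 83968/45, -401408/45, -4902656/315, …
ICs: h(0) = 8, h′(0) = 8.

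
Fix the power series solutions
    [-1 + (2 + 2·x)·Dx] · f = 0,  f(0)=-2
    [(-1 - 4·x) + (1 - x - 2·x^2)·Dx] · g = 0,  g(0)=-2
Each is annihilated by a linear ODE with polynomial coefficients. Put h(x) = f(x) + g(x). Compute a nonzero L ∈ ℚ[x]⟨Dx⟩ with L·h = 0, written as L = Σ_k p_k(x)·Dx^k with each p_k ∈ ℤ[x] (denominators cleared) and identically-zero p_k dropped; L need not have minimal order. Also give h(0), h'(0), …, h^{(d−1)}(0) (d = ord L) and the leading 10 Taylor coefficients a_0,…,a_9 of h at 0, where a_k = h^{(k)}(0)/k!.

L = (13 + 26·x + 40·x^2) + (-25 - 69·x - 144·x^2 - 100·x^3)·Dx + (2 + 20·x - 6·x^2 - 64·x^3 - 40·x^4)·Dx^2  (order 2).
h: a_k = -4, -3, -23/4, -81/8, -1403/64, -5383/128, -44011/512, -174113/1024, -5602899/16384, -22348491/32768, …
ICs: h(0) = -4, h′(0) = -3.

f: a_k = -2, -1, 1/4, -1/8, 5/64, -7/128, 21/512, -33/1024, 429/16384, -715/32768, …
g: a_k = -2, -2, -6, -10, -22, -42, -86, -170, -342, -682, …
L₀ := lclm(L_f,L_g); ord L₀ ≤ 1+1.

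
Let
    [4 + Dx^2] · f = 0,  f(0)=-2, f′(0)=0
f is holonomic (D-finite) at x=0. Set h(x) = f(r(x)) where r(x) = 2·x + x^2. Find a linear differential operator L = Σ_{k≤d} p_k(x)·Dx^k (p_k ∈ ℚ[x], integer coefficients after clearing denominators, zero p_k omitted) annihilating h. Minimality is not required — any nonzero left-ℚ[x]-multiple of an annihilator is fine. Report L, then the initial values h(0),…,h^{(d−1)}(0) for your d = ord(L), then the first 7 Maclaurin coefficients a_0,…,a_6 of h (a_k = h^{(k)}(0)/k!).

f: a_k = -2, 0, 4, 0, -4/3, 0, 8/45, …
h₀=f(r): pull back L_f along r ⇒ L₀.
L = (16 + 48·x + 48·x^2 + 16·x^3) - Dx + (1 + x)·Dx^2  (order 2).
h: a_k = -2, 0, 16, 16, -52/3, -128/3, -928/45, …
ICs: h(0) = -2, h′(0) = 0.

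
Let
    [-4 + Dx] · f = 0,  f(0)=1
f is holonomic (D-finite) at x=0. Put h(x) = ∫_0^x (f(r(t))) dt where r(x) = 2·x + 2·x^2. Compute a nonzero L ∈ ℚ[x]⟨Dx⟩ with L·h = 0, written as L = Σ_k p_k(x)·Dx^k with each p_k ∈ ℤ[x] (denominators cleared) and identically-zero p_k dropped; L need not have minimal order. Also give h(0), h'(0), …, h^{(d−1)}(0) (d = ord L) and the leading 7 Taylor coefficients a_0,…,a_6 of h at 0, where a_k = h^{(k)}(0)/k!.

f: a_k = 1, 4, 8, 32/3, 32/3, 128/15, 256/45, …
Change of var in L_f (x↦r) gives L₀.
Integrate: L := L₀·Dx.
L = (-8 - 16·x)·Dx + Dx^2  (order 2).
h: a_k = 0, 1, 4, 40/3, 112/3, 1376/15, 9088/45, …
ICs: h(0) = 0, h′(0) = 1.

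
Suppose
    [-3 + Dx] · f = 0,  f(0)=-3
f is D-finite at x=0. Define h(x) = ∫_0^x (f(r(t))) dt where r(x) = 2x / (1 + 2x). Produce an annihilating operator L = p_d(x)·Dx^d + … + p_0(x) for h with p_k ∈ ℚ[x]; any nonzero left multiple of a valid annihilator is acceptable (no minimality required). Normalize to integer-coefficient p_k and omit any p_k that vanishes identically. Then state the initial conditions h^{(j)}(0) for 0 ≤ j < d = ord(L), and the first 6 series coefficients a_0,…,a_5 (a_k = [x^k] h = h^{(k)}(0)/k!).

f: a_k = -3, -9, -27/2, -27/2, -81/8, -243/40, …
f∘r: x↦r, Dx↦Dx/r' in L_f ⇒ L₀.
∫: right-multiply L₀ by Dx.
L = -6·Dx + (1 + 4·x + 4·x^2)·Dx^2  (order 2).
h: a_k = 0, -3, -9, -6, 9, -18/5, …
ICs: h(0) = 0, h′(0) = -3.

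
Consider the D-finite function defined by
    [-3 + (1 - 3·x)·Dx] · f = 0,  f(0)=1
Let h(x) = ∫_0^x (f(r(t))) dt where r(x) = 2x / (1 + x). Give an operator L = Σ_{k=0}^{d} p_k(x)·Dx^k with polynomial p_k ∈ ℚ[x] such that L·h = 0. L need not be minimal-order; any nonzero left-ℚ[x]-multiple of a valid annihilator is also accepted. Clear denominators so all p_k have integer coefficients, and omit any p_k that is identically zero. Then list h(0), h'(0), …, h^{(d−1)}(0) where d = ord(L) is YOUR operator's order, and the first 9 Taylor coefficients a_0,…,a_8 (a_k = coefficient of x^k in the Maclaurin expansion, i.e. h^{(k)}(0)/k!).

L = 6·Dx + (-1 + 4·x + 5·x^2)·Dx^2  (order 2).
h: a_k = 0, 1, 3, 10, 75/2, 150, 625, 18750/7, 46875/4, …
ICs: h(0) = 0, h′(0) = 1.

f: a_k = 1, 3, 9, 27, 81, 243, 729, 2187, 6561, …
L₀ from L_f via x↦r, Dx↦r'^{-1}Dx.
Integrate: L := L₀·Dx.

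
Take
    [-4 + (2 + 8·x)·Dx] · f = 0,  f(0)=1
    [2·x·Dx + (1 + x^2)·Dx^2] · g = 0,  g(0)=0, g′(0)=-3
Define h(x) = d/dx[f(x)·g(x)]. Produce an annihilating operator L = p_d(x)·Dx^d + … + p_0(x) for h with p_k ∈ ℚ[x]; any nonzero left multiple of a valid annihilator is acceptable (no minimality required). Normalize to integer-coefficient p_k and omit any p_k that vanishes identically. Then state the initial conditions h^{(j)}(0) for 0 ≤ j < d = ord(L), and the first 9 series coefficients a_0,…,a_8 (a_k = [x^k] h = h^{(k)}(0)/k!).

L = (-10 + 40·x + 98·x^2 - 24·x^3 - 12·x^4) + (13 + 66·x + 117·x^2 + 226·x^3 - 84·x^4 - 48·x^5)·Dx + (3 + 23·x + 42·x^2 - x^3 + 23·x^4 - 24·x^5 - 16·x^6)·Dx^2  (order 2).
h: a_k = -3, -12, 21, -40, 137, -2436/5, 8527/5, -214352/35, 157173/7, …
ICs: h(0) = -3, h′(0) = -12.

f: a_k = 1, 2, -2, 4, -10, 28, -84, 264, -858, …
g: a_k = 0, -3, 0, 1, 0, -3/5, 0, 3/7, 0, …
h₀=f·g: eliminate ⇒ L₀, order ≤ 1·2.
h=h₀': d/dx-closure on L₀ ⇒ L.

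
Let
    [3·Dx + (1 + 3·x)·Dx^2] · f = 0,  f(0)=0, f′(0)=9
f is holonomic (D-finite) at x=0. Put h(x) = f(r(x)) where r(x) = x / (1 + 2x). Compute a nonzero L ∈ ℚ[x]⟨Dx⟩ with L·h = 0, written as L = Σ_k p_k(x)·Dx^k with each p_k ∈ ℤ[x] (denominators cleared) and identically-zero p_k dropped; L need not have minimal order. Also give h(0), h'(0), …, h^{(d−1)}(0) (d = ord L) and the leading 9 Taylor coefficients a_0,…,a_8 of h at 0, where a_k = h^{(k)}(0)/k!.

L = (7 + 20·x)·Dx + (1 + 7·x + 10·x^2)·Dx^2  (order 2).
h: a_k = 0, 9, -63/2, 117, -1827/4, 9279/5, -15561/2, 233991/7, -1171107/8, …
ICs: h(0) = 0, h′(0) = 9.

f: a_k = 0, 9, -27/2, 27, -243/4, 729/5, -729/2, 6561/7, -19683/8, …
Substitute x→r, Dx→(1/r')Dx; clear ⇒ L₀.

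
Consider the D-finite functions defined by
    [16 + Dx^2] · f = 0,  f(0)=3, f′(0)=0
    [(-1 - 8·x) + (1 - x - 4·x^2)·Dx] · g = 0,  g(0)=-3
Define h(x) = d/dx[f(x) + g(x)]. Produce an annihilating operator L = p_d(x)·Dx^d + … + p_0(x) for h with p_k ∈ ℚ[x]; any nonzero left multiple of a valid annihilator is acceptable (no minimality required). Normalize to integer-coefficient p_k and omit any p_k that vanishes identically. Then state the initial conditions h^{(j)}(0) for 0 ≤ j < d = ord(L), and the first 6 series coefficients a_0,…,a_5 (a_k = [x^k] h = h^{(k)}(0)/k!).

f: a_k = 3, 0, -24, 0, 32, 0, …
g: a_k = -3, -3, -15, -27, -87, -195, …
h₀=f+g: left-lcm gives L₀, ord ≤ 3.
h=h₀': d/dx-closure on L₀ ⇒ L.
L = (6848 + 35072·x + 150784·x^2 + 87040·x^3 + 204800·x^4 + 147456·x^5 + 196608·x^6) + (-560 - 4048·x + 5184·x^2 + 13952·x^3 + 2560·x^4 + 18432·x^5 + 57344·x^6 + 65536·x^7)·Dx + (428 + 2192·x + 9424·x^2 + 5440·x^3 + 12800·x^4 + 9216·x^5 + 12288·x^6)·Dx^2 + (-35 - 253·x + 324·x^2 + 872·x^3 + 160·x^4 + 1152·x^5 + 3584·x^6 + 4096·x^7)·Dx^3  (order 3).
h: a_k = -3, -78, -81, -220, -975, -16802/5, …
ICs: h(0) = -3, h′(0) = -78, h′′(0) = -162.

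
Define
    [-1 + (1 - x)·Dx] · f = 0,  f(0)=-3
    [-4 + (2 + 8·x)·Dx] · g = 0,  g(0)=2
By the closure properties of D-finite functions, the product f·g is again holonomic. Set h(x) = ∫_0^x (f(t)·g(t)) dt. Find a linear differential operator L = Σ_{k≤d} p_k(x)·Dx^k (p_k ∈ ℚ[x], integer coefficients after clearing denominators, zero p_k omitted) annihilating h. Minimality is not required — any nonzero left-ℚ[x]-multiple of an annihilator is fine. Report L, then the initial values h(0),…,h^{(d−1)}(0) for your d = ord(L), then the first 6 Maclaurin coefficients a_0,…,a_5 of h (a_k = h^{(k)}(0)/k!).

L = (3 + 2·x)·Dx + (-1 - 3·x + 4·x^2)·Dx^2  (order 2).
h: a_k = 0, -6, -9, -2, -15/2, 6, …
ICs: h(0) = 0, h′(0) = -6.

f: a_k = -3, -3, -3, -3, -3, -3, …
g: a_k = 2, 4, -4, 8, -20, 56, …
L₀ := L_f ⊗_s L_g (sym. prod.), ord ≤ 1.
∫: right-multiply L₀ by Dx.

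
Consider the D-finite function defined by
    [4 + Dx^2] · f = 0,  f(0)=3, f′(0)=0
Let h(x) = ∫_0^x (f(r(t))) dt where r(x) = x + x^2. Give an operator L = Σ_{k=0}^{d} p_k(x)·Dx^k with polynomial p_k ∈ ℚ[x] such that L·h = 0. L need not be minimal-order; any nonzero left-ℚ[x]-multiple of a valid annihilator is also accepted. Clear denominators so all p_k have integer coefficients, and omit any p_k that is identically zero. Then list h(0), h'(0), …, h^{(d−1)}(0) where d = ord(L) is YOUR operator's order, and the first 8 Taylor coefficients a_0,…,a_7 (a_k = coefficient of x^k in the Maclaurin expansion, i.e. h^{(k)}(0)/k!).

L = (4 + 24·x + 48·x^2 + 32·x^3)·Dx - 2·Dx^2 + (1 + 2·x)·Dx^3  (order 3).
h: a_k = 0, 3, 0, -2, -3, -4/5, 4/3, 176/105, …
ICs: h(0) = 0, h′(0) = 3, h′′(0) = 0.

f: a_k = 3, 0, -6, 0, 2, 0, -4/15, 0, …
h₀=f(r): pull back L_f along r ⇒ L₀.
Integrate: L := L₀·Dx.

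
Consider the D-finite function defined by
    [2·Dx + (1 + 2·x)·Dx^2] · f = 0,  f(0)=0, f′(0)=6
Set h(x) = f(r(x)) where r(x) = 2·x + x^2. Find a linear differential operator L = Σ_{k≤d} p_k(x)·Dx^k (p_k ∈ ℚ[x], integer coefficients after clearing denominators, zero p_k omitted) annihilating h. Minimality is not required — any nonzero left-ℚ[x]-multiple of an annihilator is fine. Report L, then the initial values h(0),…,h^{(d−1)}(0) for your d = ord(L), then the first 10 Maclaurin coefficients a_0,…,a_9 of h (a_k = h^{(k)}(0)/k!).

L = (3 + 4·x + 2·x^2)·Dx + (1 + 5·x + 6·x^2 + 2·x^3)·Dx^2  (order 2).
h: a_k = 0, 12, -18, 40, -102, 1392/5, -792, 16224/7, -6924, 63040/3, …
ICs: h(0) = 0, h′(0) = 12.

f: a_k = 0, 6, -6, 8, -12, 96/5, -32, 384/7, -96, 512/3, …
Substitute x→r, Dx→(1/r')Dx; clear ⇒ L₀.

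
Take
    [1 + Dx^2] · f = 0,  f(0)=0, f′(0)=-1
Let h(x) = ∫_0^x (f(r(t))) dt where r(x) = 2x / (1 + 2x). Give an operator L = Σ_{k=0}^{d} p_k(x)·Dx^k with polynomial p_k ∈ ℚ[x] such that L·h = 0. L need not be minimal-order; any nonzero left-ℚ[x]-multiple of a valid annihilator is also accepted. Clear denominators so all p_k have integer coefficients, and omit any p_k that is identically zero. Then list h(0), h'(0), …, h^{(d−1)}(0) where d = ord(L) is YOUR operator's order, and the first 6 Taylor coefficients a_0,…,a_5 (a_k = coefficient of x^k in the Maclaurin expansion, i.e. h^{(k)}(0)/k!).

f: a_k = 0, -1, 0, 1/6, 0, -1/120, …
h₀=f(r): pull back L_f along r ⇒ L₀.
h=∫h₀ ⇒ L = L₀·Dx.
L = 4·Dx + (4 + 24·x + 48·x^2 + 32·x^3)·Dx^2 + (1 + 8·x + 24·x^2 + 32·x^3 + 16·x^4)·Dx^3  (order 3).
h: a_k = 0, 0, -1, 4/3, -5/3, 8/5, …
ICs: h(0) = 0, h′(0) = 0, h′′(0) = -2.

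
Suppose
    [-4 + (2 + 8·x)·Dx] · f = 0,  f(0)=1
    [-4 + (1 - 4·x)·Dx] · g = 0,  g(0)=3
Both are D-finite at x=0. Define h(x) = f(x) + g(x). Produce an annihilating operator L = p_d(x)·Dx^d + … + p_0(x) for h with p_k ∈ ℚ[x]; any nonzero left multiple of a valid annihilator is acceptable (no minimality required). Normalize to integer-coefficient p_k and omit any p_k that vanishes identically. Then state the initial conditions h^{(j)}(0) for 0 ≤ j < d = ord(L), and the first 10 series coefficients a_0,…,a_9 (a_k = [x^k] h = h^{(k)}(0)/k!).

L = (40 + 96·x) + (-18 - 112·x - 288·x^2)·Dx + (1 + 12·x - 16·x^2 - 192·x^3)·Dx^2  (order 2).
h: a_k = 4, 14, 46, 196, 758, 3100, 12204, 49416, 195750, 789292, …
ICs: h(0) = 4, h′(0) = 14.

f: a_k = 1, 2, -2, 4, -10, 28, -84, 264, -858, 2860, …
g: a_k = 3, 12, 48, 192, 768, 3072, 12288, 49152, 196608, 786432, …
Weyl lclm of L_f,L_g ⇒ L₀ (ord ≤ 2).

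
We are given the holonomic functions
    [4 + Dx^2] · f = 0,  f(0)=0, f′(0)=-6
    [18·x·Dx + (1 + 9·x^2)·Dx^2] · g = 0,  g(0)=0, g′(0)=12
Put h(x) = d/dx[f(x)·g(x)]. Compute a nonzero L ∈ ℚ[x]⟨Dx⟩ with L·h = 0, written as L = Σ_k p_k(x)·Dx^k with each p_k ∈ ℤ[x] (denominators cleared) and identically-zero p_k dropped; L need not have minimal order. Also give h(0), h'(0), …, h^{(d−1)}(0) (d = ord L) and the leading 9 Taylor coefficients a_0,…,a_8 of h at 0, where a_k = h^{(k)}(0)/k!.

f: a_k = 0, -6, 0, 4, 0, -4/5, 0, 8/105, 0, …
g: a_k = 0, 12, 0, -36, 0, 972/5, 0, -8748/7, 0, …
L₀ := L_f ⊗_s L_g (sym. prod.), ord ≤ 4.
h=h₀': d/dx-closure on L₀ ⇒ L.
L = (52480 + 1115424·x^2 + 18751824·x^4 + 15209856·x^6 + 3464208·x^8 - 11337408·x^10 + 34012224·x^12) + (31032·x + 1320624·x^3 + 10701720·x^5 + 13646880·x^7 + 18895680·x^9 + 34012224·x^11)·Dx + (13640 + 300780·x^2 + 4978584·x^4 + 5269212·x^6 + 3621672·x^8 + 2834352·x^10 + 17006112·x^12)·Dx^2 + (7758·x + 330156·x^3 + 2675430·x^5 + 3411720·x^7 + 4723920·x^9 + 8503056·x^11)·Dx^3 + (130 + 5481·x^2 + 72657·x^4 + 366687·x^6 + 688905·x^8 + 1417176·x^10 + 2125764·x^12)·Dx^4  (order 4).
h: a_k = 0, -144, 0, 1056, 0, -7920, 0, 332224/5, 0, …
ICs: h(0) = 0, h′(0) = -144, h′′(0) = 0, h′′′(0) = 6336.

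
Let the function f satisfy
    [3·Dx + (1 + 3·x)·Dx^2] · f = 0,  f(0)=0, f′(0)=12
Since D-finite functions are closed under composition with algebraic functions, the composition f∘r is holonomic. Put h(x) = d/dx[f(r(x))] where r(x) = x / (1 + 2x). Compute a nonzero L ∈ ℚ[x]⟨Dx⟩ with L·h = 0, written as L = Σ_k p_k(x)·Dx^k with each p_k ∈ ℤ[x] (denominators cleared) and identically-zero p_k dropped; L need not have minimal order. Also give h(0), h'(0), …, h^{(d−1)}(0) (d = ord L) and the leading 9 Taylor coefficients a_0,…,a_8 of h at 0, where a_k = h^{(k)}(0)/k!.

L = (7 + 20·x) + (1 + 7·x + 10·x^2)·Dx  (order 1).
h: a_k = 12, -84, 468, -2436, 12372, -62244, 311988, -1561476, 7810452, …
ICs: h(0) = 12.

f: a_k = 0, 12, -18, 36, -81, 972/5, -486, 8748/7, -6561/2, …
h₀=f(r): pull back L_f along r ⇒ L₀.
h₀' ⇒ L via d/dx closure of L₀.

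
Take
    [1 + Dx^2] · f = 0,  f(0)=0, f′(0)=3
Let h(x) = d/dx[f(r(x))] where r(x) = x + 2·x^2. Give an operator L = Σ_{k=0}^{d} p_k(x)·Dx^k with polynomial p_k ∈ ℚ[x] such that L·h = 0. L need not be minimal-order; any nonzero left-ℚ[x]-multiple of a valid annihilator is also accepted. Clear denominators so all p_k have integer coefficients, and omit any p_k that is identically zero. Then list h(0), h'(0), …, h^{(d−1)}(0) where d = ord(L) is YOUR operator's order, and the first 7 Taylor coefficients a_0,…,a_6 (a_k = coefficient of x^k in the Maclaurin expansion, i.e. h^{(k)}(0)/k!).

L = (49 + 16·x + 96·x^2 + 256·x^3 + 256·x^4) + (-12 - 48·x)·Dx + (1 + 8·x + 16·x^2)·Dx^2  (order 2).
h: a_k = 3, 12, -3/2, -12, -239/8, -45/2, 1679/240, …
ICs: h(0) = 3, h′(0) = 12.

f: a_k = 0, 3, 0, -1/2, 0, 1/40, 0, …
Change of var in L_f (x↦r) gives L₀.
h=h₀': d/dx-closure on L₀ ⇒ L.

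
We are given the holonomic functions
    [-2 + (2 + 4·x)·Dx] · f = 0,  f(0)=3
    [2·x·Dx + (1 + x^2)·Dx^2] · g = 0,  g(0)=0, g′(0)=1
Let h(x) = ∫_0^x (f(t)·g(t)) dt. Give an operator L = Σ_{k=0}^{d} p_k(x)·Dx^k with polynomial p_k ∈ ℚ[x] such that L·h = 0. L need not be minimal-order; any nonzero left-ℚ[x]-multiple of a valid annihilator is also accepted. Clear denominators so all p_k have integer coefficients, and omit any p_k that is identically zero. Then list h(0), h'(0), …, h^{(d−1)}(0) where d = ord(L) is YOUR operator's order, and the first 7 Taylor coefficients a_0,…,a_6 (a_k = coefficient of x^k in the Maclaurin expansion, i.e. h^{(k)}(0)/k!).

f: a_k = 3, 3, -3/2, 3/2, -15/8, 21/8, -63/16, …
g: a_k = 0, 1, 0, -1/3, 0, 1/5, 0, …
Sym-product of L_f,L_g gives L₀ (≤ ord 2).
h=∫h₀ ⇒ L = L₀·Dx.
L = (3 - 2·x - x^2)·Dx + (-2 - 2·x + 6·x^2 + 4·x^3)·Dx^2 + (1 + 4·x + 5·x^2 + 4·x^3 + 4·x^4)·Dx^3  (order 3).
h: a_k = 0, 0, 3/2, 1, -5/8, 1/10, -31/240, …
ICs: h(0) = 0, h′(0) = 0, h′′(0) = 3.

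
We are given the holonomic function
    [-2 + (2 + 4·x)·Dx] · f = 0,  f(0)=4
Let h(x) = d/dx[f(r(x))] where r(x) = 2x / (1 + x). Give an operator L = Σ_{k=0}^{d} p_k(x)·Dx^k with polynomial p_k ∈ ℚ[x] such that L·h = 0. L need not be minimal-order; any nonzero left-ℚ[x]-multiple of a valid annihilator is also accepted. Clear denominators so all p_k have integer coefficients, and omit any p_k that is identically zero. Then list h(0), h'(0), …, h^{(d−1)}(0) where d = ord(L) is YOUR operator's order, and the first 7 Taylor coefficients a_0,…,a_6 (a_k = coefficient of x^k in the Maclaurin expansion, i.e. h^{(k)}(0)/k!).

f: a_k = 4, 4, -2, 2, -5/2, 7/2, -21/4, …
Substitute x→r, Dx→(1/r')Dx; clear ⇒ L₀.
Differentiate: ansatz ord ≤ ord L₀ ⇒ L.
L = (-4 - 10·x) + (-1 - 6·x - 5·x^2)·Dx  (order 1).
h: a_k = 8, -32, 120, -480, 2040, -9024, 40936, …
ICs: h(0) = 8.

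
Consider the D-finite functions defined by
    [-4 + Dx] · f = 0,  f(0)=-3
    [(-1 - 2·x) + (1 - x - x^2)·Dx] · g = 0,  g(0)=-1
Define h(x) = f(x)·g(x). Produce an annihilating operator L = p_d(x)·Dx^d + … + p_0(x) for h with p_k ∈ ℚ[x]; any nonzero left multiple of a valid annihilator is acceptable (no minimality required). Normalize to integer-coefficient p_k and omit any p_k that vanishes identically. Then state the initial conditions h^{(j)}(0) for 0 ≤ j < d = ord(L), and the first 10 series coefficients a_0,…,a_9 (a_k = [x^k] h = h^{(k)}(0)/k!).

f: a_k = -3, -12, -24, -32, -32, -128/5, -256/15, -1024/105, -512/105, -2048/945, …
g: a_k = -1, -1, -2, -3, -5, -8, -13, -21, -34, -55, …
h₀=f·g: eliminate ⇒ L₀, order ≤ 1·1.
L = (5 - 2·x - 4·x^2) + (-1 + x + x^2)·Dx  (order 1).
h: a_k = 3, 15, 42, 89, 163, 1388/5, 1373/3, 78227/105, 126794/105, 263891/135, …
ICs: h(0) = 3.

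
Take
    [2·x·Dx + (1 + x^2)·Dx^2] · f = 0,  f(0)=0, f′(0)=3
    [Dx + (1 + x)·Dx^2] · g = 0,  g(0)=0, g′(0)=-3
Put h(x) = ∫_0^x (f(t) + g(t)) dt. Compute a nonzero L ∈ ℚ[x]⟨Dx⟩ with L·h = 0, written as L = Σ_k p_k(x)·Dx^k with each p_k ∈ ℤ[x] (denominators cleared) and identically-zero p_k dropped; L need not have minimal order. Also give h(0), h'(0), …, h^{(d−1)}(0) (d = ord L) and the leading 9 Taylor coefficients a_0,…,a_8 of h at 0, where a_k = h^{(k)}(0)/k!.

L = (-2 - 6·x + 6·x^2 + 2·x^3)·Dx^2 + (-4 - 4·x + 12·x^3 + 4·x^4)·Dx^3 + (-1 + x + 2·x^2 + 2·x^3 + 3·x^4 + x^5)·Dx^4  (order 4).
h: a_k = 0, 0, 0, 1/2, -1/2, 3/20, 0, 1/14, -3/28, …
ICs: h(0) = 0, h′(0) = 0, h′′(0) = 0, h′′′(0) = 3.

f: a_k = 0, 3, 0, -1, 0, 3/5, 0, -3/7, 0, …
g: a_k = 0, -3, 3/2, -1, 3/4, -3/5, 1/2, -3/7, 3/8, …
L₀ := lclm(L_f,L_g); ord L₀ ≤ 2+2.
h=∫h₀ ⇒ L = L₀·Dx.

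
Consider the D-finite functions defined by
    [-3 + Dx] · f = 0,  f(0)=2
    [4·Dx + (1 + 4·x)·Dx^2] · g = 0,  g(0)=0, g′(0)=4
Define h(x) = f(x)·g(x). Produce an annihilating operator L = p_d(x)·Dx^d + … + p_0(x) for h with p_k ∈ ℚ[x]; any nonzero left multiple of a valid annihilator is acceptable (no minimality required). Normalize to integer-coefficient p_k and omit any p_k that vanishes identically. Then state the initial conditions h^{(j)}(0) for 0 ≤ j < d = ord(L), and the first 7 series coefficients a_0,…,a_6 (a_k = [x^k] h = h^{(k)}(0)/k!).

f: a_k = 2, 6, 9, 9, 27/4, 81/20, 81/40, …
g: a_k = 0, 4, -8, 64/3, -64, 1024/5, -2048/3, …
Product ⇒ symmetric product L₀, ord ≤ 2.
L = (-3 + 36·x) + (-2 - 24·x)·Dx + (1 + 4·x)·Dx^2  (order 2).
h: a_k = 0, 8, 8, 92/3, -36, 863/5, -1675/3, …
ICs: h(0) = 0, h′(0) = 8.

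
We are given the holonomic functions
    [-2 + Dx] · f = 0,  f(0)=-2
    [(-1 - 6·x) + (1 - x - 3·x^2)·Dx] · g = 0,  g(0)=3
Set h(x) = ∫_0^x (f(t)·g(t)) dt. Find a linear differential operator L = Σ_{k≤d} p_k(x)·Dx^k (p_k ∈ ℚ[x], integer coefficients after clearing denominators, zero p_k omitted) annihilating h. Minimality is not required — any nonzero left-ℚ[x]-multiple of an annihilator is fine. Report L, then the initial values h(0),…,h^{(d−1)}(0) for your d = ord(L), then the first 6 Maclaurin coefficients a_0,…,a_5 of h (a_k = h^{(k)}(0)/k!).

f: a_k = -2, -4, -4, -8/3, -4/3, -8/15, …
g: a_k = 3, 3, 12, 21, 57, 120, …
h₀=f·g: eliminate ⇒ L₀, order ≤ 1·1.
∫: right-multiply L₀ by Dx.
L = (3 + 4·x - 6·x^2)·Dx + (-1 + x + 3·x^2)·Dx^2  (order 2).
h: a_k = 0, -6, -9, -16, -55/2, -258/5, …
ICs: h(0) = 0, h′(0) = -6.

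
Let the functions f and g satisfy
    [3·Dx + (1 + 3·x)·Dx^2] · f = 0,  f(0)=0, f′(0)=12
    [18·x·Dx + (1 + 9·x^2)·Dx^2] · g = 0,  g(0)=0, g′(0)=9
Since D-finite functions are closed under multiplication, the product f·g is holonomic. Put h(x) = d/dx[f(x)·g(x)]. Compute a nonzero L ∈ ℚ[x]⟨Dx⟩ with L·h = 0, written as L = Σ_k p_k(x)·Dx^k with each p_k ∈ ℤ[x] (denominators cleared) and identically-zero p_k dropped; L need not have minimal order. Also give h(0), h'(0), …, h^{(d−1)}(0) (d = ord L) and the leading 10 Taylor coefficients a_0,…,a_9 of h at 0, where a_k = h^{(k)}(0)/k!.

L = (648 + 3564·x + 19440·x^2 + 113724·x^3 + 262440·x^4 + 341172·x^5 + 236196·x^7) + (162 + 3348·x + 24948·x^2 + 117612·x^3 + 396576·x^4 + 813564·x^5 + 918540·x^6 + 236196·x^7 + 826686·x^8)·Dx + (36 + 576·x + 5184·x^2 + 25272·x^3 + 87480·x^4 + 227448·x^5 + 419904·x^6 + 472392·x^7 + 236196·x^8 + 472392·x^9)·Dx^2 + (5 + 54·x + 333·x^2 + 1512·x^3 + 5346·x^4 + 14580·x^5 + 30618·x^6 + 52488·x^7 + 59049·x^8 + 39366·x^9 + 59049·x^10)·Dx^3  (order 3).
h: a_k = 0, 216, -486, 0, -1215, 75816/5, -168399/5, 0, -7144929/70, 41413032/35, …
ICs: h(0) = 0, h′(0) = 216, h′′(0) = -972.

f: a_k = 0, 12, -18, 36, -81, 972/5, -486, 8748/7, -6561/2, 8748, …
g: a_k = 0, 9, 0, -27, 0, 729/5, 0, -6561/7, 0, 6561, …
f·g: L₀ = L_f ⊗_s L_g, ord ≤ 2·2.
Derive L from L₀ (diff closure).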